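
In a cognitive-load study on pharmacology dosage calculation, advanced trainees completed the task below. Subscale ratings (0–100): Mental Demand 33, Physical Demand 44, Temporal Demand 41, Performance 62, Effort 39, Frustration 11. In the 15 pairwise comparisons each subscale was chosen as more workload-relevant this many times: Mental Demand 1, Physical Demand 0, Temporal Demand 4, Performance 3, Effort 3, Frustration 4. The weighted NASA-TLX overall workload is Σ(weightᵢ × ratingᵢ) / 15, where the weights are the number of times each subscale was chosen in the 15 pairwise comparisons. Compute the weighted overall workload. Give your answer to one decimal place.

The tallies are the weights (they sum to 15).
Weighted sum = 1·33 + 0·44 + 4·41 + 3·62 + 3·39 + 4·11
            = 33 + 0 + 164 + 186 + 117 + 44 = 544.
Overall workload = 544 / 15 = 36.2667 ≈ 36.3.

36.3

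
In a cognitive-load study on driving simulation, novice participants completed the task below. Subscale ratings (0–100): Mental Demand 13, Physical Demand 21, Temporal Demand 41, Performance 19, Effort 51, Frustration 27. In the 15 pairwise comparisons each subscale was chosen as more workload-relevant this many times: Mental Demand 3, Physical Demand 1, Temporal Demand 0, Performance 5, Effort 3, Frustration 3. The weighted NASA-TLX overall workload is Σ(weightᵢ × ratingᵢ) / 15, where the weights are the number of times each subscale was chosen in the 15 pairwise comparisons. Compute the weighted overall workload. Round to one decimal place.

The tallies are the weights (they sum to 15).
Weighted sum = 3·13 + 1·21 + 0·41 + 5·19 + 3·51 + 3·27
            = 39 + 21 + 0 + 95 + 153 + 81 = 389.
Overall workload = 389 / 15 = 25.9333 ≈ 25.9.

25.9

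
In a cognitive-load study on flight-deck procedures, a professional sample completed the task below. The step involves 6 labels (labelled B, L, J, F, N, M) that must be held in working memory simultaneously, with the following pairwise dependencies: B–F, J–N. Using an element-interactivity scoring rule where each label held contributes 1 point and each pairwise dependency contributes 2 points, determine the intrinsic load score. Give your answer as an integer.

10

Count of labels held simultaneously: 6.
Count of pairwise dependencies listed: 2.
Element contribution: 6 × 1 = 6.
Interaction contribution: 2 × 2 = 4.
Intrinsic load = 6 + 4 = 10.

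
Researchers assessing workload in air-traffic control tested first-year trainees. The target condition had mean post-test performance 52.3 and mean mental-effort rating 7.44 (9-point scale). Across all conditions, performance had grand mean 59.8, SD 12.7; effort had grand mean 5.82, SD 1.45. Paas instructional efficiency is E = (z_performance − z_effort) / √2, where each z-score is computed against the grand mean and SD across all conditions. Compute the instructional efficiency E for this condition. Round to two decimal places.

-1.21

z_performance = (52.3 − 59.8) / 12.7 = -7.5000 / 12.7 = -0.5906.
z_effort = (7.44 − 5.82) / 1.45 = 1.6200 / 1.45 = 1.1172.
z_P − z_E = -0.5906 − 1.1172 = -1.7078.
E = -1.7078 / √2 = -1.7078 / 1.41421 = -1.2076 ≈ -1.21.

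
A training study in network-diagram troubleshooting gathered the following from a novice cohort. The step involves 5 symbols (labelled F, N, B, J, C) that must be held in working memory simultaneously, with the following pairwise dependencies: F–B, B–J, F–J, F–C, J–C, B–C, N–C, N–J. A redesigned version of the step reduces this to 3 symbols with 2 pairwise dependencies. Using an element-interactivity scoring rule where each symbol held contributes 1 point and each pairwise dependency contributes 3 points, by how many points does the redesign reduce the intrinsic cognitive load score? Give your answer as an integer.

Original: 5 × 1 + 8 × 3 = 5 + 24 = 29.
Redesigned: 3 × 1 + 2 × 3 = 3 + 6 = 9.
Reduction = 29 − 9 = 20.

20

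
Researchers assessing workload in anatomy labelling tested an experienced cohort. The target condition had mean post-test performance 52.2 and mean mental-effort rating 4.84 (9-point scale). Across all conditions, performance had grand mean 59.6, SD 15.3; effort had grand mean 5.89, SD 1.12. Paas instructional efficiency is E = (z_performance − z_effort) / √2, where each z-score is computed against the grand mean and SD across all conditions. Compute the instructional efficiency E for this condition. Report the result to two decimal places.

z_performance = (52.2 − 59.6) / 15.3 = -7.4000 / 15.3 = -0.4837.
z_effort = (4.84 − 5.89) / 1.12 = -1.0500 / 1.12 = -0.9375.
z_P − z_E = -0.4837 − (-0.9375) = 0.4538.
E = 0.4538 / √2 = 0.4538 / 1.41421 = 0.3209 ≈ 0.32.

0.32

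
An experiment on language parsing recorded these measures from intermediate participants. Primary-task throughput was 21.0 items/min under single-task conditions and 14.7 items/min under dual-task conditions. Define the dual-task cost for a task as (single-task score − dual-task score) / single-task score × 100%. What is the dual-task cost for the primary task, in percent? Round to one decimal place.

30.0

Cost = (21.0 − 14.7) / 21.0 × 100%
     = 6.3000 / 21.0 × 100% = 30.0000%.
≈ 30.0%.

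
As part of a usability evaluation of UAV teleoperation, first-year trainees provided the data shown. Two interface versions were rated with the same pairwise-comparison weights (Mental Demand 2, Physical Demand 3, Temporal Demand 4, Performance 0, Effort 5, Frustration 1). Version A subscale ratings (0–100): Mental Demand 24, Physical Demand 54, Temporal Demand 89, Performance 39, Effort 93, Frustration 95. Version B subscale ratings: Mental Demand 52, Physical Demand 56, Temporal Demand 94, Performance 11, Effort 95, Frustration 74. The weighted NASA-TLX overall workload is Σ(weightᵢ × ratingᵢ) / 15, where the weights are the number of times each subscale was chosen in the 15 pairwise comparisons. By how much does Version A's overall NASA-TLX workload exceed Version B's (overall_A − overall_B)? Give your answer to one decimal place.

Version A weighted sum = 2·24 + 3·54 + 4·89 + 0·39 + 5·93 + 1·95 = 48 + 162 + 356 + 0 + 465 + 95 = 1126; overall_A = 1126/15 = 75.0667.
Version B weighted sum = 2·52 + 3·56 + 4·94 + 0·11 + 5·95 + 1·74 = 104 + 168 + 376 + 0 + 475 + 74 = 1197; overall_B = 1197/15 = 79.8000.
Difference = 75.0667 − 79.8000 = -4.7333 ≈ -4.7.

-4.7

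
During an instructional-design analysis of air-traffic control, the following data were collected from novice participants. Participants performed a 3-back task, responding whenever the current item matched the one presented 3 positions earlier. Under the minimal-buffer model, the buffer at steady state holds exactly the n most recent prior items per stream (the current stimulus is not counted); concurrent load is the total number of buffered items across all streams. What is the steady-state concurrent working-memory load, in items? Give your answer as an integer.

3

The buffer holds the 3 most recent prior items.
Steady-state concurrent load = 3 items.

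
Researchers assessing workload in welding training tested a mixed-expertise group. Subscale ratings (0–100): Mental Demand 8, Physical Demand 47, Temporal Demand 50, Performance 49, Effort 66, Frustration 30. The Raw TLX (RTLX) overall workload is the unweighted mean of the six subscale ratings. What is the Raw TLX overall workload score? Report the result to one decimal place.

Sum of ratings = 8 + 47 + 50 + 49 + 66 + 30 = 250.
RTLX = 250 / 6 = 41.6667 ≈ 41.7.

41.7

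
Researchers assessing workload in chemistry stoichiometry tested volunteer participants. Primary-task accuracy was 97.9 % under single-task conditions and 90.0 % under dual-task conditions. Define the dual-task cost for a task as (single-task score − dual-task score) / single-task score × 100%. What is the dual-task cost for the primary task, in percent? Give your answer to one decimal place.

8.1

Cost = (97.9 − 90.0) / 97.9 × 100%
     = 7.9000 / 97.9 × 100% = 8.0695%.
≈ 8.1%.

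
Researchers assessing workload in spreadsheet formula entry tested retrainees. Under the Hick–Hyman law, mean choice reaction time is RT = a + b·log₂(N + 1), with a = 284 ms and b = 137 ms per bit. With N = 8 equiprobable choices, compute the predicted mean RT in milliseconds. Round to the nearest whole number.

log₂(8 + 1) = log₂(9) = 3.1699.
RT = 284 + 137 × 3.1699 = 284 + 434.2763 = 718.2763 ms.
≈ 718 ms.

718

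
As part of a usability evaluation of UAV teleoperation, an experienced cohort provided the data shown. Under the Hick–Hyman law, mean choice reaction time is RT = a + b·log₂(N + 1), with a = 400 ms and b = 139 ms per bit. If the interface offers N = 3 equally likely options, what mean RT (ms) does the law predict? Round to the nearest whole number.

log₂(3 + 1) = log₂(4) = 2.0000.
RT = 400 + 139 × 2.0000 = 400 + 278.0000 = 678.0000 ms.
≈ 678 ms.

678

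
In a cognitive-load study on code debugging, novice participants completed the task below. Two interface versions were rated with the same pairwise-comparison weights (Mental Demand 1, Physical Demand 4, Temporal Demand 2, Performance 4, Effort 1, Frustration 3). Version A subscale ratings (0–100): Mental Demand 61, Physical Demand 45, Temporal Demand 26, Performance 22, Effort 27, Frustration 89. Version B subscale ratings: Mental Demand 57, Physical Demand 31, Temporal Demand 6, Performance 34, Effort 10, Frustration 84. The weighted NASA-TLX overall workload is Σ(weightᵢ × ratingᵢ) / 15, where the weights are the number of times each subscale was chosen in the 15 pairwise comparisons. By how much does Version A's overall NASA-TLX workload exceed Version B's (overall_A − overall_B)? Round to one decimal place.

5.6

Version A weighted sum = 1·61 + 4·45 + 2·26 + 4·22 + 1·27 + 3·89 = 61 + 180 + 52 + 88 + 27 + 267 = 675; overall_A = 675/15 = 45.0000.
Version B weighted sum = 1·57 + 4·31 + 2·6 + 4·34 + 1·10 + 3·84 = 57 + 124 + 12 + 136 + 10 + 252 = 591; overall_B = 591/15 = 39.4000.
Difference = 45.0000 − 39.4000 = 5.6000 ≈ 5.6.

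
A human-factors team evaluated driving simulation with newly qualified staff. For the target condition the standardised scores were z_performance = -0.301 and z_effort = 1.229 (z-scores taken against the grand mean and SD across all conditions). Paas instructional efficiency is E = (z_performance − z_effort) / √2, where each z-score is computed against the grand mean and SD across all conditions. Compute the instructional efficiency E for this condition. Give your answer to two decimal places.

z_P − z_E = -0.301 − 1.229 = -1.5300.
E = -1.5300 / √2 = -1.5300 / 1.41421 = -1.0819 ≈ -1.08.

-1.08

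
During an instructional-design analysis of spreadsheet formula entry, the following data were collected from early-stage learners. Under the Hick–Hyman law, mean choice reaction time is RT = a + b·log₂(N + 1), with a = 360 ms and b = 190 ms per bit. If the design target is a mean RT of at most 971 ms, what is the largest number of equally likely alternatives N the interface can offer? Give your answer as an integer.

Set 360 + 190·log₂(N + 1) ≤ 971.
log₂(N + 1) ≤ (971 − 360) / 190 = 3.2158.
N + 1 ≤ 2^3.2158 = 9.2908.
N ≤ 8.2908, so the largest integer N is 8.

8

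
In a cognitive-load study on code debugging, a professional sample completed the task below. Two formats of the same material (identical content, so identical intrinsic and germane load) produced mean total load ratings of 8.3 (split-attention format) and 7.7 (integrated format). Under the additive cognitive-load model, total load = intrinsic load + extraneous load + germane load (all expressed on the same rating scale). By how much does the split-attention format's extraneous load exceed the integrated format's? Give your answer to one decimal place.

Intrinsic and germane load are equal across formats, so the difference in total load equals the difference in extraneous load.
Extraneous-load difference = 8.3 − 7.7 = 0.6.

0.6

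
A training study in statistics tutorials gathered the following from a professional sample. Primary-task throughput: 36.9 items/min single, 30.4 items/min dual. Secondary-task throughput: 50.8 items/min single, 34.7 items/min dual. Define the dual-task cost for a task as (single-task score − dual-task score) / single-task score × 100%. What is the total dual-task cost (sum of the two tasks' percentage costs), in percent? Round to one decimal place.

49.3

Primary cost = (36.9 − 30.4) / 36.9 × 100% = 17.6152%.
Secondary cost = (50.8 − 34.7) / 50.8 × 100% = 31.6929%.
Total = 17.6152% + 31.6929% = 49.3081% ≈ 49.3%.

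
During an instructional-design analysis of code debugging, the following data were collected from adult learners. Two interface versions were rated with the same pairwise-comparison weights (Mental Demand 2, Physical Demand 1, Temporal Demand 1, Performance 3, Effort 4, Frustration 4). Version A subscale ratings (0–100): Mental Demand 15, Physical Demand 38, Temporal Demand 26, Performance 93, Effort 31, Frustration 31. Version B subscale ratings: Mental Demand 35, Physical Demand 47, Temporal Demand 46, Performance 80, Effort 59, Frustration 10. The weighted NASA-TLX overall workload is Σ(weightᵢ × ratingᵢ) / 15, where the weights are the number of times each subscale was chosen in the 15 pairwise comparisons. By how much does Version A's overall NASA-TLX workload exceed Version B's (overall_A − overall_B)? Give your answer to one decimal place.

-3.9

Version A weighted sum = 2·15 + 1·38 + 1·26 + 3·93 + 4·31 + 4·31 = 30 + 38 + 26 + 279 + 124 + 124 = 621; overall_A = 621/15 = 41.4000.
Version B weighted sum = 2·35 + 1·47 + 1·46 + 3·80 + 4·59 + 4·10 = 70 + 47 + 46 + 240 + 236 + 40 = 679; overall_B = 679/15 = 45.2667.
Difference = 41.4000 − 45.2667 = -3.8667 ≈ -3.9.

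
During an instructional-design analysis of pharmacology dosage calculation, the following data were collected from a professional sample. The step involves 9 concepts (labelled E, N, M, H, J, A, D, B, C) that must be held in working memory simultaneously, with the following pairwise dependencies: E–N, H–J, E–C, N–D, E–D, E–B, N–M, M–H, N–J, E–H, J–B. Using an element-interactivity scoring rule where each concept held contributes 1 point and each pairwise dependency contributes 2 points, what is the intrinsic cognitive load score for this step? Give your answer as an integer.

31

Count of concepts held simultaneously: 9.
Count of pairwise dependencies listed: 11.
Element contribution: 9 × 1 = 9.
Interaction contribution: 11 × 2 = 22.
Intrinsic load = 9 + 22 = 31.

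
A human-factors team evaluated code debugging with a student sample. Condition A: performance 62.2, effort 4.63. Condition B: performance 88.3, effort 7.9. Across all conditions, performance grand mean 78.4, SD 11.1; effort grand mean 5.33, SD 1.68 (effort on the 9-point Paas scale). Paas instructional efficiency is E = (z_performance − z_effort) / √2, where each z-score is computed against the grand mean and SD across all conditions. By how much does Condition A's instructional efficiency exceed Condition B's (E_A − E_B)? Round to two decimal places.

-0.29

Condition A: z_P = (62.2 − 78.4)/11.1 = -1.4595; z_E = (4.63 − 5.33)/1.68 = -0.4167; E_A = (-1.4595 − (-0.4167))/√2 = -0.7374.
Condition B: z_P = (88.3 − 78.4)/11.1 = 0.8919; z_E = (7.9 − 5.33)/1.68 = 1.5298; E_B = (0.8919 − 1.5298)/√2 = -0.4511.
E_A − E_B = -0.7374 − (-0.4511) = -0.2863 ≈ -0.29.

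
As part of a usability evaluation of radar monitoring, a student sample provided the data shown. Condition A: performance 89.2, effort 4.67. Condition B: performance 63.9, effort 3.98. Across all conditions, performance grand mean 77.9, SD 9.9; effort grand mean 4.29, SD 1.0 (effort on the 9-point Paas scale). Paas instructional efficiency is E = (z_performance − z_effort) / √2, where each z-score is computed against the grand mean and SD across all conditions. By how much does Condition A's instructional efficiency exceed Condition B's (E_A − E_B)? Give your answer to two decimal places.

Condition A: z_P = (89.2 − 77.9)/9.9 = 1.1414; z_E = (4.67 − 4.29)/1.0 = 0.3800; E_A = (1.1414 − 0.3800)/√2 = 0.5384.
Condition B: z_P = (63.9 − 77.9)/9.9 = -1.4141; z_E = (3.98 − 4.29)/1.0 = -0.3100; E_B = (-1.4141 − (-0.3100))/√2 = -0.7807.
E_A − E_B = 0.5384 − (-0.7807) = 1.3191 ≈ 1.32.

1.32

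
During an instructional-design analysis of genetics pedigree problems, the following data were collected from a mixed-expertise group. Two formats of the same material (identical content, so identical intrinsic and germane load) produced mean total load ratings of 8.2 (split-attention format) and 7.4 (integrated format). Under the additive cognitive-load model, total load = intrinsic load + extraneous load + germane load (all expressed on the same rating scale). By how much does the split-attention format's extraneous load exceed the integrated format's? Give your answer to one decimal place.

0.8

Intrinsic and germane load are equal across formats, so the difference in total load equals the difference in extraneous load.
Extraneous-load difference = 8.2 − 7.4 = 0.8.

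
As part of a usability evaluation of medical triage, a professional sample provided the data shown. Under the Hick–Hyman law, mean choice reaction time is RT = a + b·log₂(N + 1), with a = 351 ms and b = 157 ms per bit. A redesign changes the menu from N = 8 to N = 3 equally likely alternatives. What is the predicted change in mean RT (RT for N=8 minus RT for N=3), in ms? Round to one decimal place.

183.7

RT(8) = 351 + 157·log₂(9) = 351 + 157·3.1699 = 848.6743 ms.
RT(3) = 351 + 157·log₂(4) = 351 + 157·2.0000 = 665.0000 ms.
Difference = 848.6743 − 665.0000 = 183.6743 ≈ 183.7 ms.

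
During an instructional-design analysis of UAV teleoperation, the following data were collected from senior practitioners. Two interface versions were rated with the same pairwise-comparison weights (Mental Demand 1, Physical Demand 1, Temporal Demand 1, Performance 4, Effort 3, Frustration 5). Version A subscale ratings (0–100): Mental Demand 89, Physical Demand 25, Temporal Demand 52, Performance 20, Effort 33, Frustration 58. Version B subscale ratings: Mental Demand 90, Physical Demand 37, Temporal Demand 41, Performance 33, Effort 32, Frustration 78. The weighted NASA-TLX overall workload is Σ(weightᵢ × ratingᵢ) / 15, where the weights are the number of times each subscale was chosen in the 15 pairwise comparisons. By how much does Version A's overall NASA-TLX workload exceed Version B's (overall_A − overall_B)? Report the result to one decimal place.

Version A weighted sum = 1·89 + 1·25 + 1·52 + 4·20 + 3·33 + 5·58 = 89 + 25 + 52 + 80 + 99 + 290 = 635; overall_A = 635/15 = 42.3333.
Version B weighted sum = 1·90 + 1·37 + 1·41 + 4·33 + 3·32 + 5·78 = 90 + 37 + 41 + 132 + 96 + 390 = 786; overall_B = 786/15 = 52.4000.
Difference = 42.3333 − 52.4000 = -10.0667 ≈ -10.1.

-10.1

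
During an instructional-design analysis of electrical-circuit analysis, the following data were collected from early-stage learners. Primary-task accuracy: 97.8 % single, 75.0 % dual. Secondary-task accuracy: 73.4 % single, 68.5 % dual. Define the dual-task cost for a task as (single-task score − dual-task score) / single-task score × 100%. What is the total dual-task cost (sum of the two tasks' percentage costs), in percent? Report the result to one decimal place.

Primary cost = (97.8 − 75.0) / 97.8 × 100% = 23.3129%.
Secondary cost = (73.4 − 68.5) / 73.4 × 100% = 6.6757%.
Total = 23.3129% + 6.6757% = 29.9886% ≈ 30.0%.

30.0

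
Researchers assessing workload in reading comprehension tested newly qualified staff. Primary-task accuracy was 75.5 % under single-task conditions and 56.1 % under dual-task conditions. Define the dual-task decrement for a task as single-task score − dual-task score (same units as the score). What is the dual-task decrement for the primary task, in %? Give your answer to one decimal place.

19.4

Decrement = 75.5 − 56.1 = 19.4000 % ≈ 19.4 %.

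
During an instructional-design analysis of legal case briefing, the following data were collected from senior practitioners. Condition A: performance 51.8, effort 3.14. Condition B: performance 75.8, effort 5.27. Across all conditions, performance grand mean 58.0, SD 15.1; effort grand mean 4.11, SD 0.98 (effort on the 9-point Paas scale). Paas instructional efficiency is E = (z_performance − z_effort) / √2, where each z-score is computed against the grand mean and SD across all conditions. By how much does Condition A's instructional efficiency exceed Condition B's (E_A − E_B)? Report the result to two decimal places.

Condition A: z_P = (51.8 − 58.0)/15.1 = -0.4106; z_E = (3.14 − 4.11)/0.98 = -0.9898; E_A = (-0.4106 − (-0.9898))/√2 = 0.4096.
Condition B: z_P = (75.8 − 58.0)/15.1 = 1.1788; z_E = (5.27 − 4.11)/0.98 = 1.1837; E_B = (1.1788 − 1.1837)/√2 = -0.0035.
E_A − E_B = 0.4096 − (-0.0035) = 0.4131 ≈ 0.41.

0.41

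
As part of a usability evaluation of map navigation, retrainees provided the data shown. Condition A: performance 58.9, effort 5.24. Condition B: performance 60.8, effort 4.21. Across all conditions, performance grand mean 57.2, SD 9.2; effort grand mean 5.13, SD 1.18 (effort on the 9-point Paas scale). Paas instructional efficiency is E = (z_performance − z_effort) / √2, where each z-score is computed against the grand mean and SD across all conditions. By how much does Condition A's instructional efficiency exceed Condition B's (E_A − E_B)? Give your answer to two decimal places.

-0.76

Condition A: z_P = (58.9 − 57.2)/9.2 = 0.1848; z_E = (5.24 − 5.13)/1.18 = 0.0932; E_A = (0.1848 − 0.0932)/√2 = 0.0648.
Condition B: z_P = (60.8 − 57.2)/9.2 = 0.3913; z_E = (4.21 − 5.13)/1.18 = -0.7797; E_B = (0.3913 − (-0.7797))/√2 = 0.8280.
E_A − E_B = 0.0648 − 0.8280 = -0.7632 ≈ -0.76.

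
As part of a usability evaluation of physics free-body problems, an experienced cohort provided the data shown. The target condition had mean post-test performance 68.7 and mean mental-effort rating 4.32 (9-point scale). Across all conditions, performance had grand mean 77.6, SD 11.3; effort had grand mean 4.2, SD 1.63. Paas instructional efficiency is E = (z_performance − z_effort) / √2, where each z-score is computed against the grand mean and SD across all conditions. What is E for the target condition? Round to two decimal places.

z_performance = (68.7 − 77.6) / 11.3 = -8.9000 / 11.3 = -0.7876.
z_effort = (4.32 − 4.2) / 1.63 = 0.1200 / 1.63 = 0.0736.
z_P − z_E = -0.7876 − 0.0736 = -0.8612.
E = -0.8612 / √2 = -0.8612 / 1.41421 = -0.6090 ≈ -0.61.

-0.61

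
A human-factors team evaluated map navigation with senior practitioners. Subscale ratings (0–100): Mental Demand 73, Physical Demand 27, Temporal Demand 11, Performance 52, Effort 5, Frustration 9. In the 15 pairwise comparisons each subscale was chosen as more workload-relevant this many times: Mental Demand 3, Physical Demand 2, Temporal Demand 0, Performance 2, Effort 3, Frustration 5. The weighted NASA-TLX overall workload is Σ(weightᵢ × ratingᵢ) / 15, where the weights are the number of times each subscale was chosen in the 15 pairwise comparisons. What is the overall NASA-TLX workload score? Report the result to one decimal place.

29.1

The tallies are the weights (they sum to 15).
Weighted sum = 3·73 + 2·27 + 0·11 + 2·52 + 3·5 + 5·9
            = 219 + 54 + 0 + 104 + 15 + 45 = 437.
Overall workload = 437 / 15 = 29.1333 ≈ 29.1.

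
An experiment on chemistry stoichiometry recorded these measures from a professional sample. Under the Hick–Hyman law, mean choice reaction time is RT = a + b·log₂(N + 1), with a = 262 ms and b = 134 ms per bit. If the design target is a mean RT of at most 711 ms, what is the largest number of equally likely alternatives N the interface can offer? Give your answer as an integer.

Set 262 + 134·log₂(N + 1) ≤ 711.
log₂(N + 1) ≤ (711 − 262) / 134 = 3.3507.
N + 1 ≤ 2^3.3507 = 10.2014.
N ≤ 9.2014, so the largest integer N is 9.

9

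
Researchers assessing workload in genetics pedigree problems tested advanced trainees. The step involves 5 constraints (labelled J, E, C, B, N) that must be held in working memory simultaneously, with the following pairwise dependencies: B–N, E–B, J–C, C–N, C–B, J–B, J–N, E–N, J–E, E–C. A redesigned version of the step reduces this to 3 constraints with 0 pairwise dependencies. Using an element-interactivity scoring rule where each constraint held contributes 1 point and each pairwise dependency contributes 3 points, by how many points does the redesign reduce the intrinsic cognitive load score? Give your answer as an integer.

32

Original: 5 × 1 + 10 × 3 = 5 + 30 = 35.
Redesigned: 3 × 1 + 0 × 3 = 3 + 0 = 3.
Reduction = 35 − 3 = 32.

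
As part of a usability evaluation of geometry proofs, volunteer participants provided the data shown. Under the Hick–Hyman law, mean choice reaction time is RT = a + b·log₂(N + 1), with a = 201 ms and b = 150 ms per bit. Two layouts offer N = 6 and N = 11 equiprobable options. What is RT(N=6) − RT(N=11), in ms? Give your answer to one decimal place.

RT(6) = 201 + 150·log₂(7) = 201 + 150·2.8074 = 622.1100 ms.
RT(11) = 201 + 150·log₂(12) = 201 + 150·3.5850 = 738.7500 ms.
Difference = 622.1100 − 738.7500 = -116.6400 ≈ -116.6 ms.

-116.6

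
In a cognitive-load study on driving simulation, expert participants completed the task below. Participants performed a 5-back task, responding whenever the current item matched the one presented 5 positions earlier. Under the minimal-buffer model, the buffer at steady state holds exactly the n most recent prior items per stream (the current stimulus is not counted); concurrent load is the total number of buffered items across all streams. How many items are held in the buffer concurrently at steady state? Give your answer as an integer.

The buffer holds the 5 most recent prior items.
Steady-state concurrent load = 5 items.

5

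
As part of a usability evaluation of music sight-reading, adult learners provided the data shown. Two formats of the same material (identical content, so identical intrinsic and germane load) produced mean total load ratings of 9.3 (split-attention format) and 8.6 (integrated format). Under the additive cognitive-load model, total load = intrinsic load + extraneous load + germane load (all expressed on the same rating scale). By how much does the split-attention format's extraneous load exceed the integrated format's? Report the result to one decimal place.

0.7

Intrinsic and germane load are equal across formats, so the difference in total load equals the difference in extraneous load.
Extraneous-load difference = 9.3 − 8.6 = 0.7.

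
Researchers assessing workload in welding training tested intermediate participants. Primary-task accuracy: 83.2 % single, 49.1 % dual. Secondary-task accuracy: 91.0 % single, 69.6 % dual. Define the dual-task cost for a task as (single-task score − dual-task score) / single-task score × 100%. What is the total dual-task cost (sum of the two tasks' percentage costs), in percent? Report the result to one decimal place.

Primary cost = (83.2 − 49.1) / 83.2 × 100% = 40.9856%.
Secondary cost = (91.0 − 69.6) / 91.0 × 100% = 23.5165%.
Total = 40.9856% + 23.5165% = 64.5021% ≈ 64.5%.

64.5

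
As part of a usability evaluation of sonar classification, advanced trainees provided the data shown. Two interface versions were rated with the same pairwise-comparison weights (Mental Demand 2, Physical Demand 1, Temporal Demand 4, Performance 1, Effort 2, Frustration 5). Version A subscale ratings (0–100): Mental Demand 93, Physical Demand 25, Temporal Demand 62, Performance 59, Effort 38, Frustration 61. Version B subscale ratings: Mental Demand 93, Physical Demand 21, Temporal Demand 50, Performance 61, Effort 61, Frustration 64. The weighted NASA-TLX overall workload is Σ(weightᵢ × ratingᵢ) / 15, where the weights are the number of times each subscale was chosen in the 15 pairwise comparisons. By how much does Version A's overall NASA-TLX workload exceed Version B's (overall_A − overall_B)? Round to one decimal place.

Version A weighted sum = 2·93 + 1·25 + 4·62 + 1·59 + 2·38 + 5·61 = 186 + 25 + 248 + 59 + 76 + 305 = 899; overall_A = 899/15 = 59.9333.
Version B weighted sum = 2·93 + 1·21 + 4·50 + 1·61 + 2·61 + 5·64 = 186 + 21 + 200 + 61 + 122 + 320 = 910; overall_B = 910/15 = 60.6667.
Difference = 59.9333 − 60.6667 = -0.7334 ≈ -0.7.

-0.7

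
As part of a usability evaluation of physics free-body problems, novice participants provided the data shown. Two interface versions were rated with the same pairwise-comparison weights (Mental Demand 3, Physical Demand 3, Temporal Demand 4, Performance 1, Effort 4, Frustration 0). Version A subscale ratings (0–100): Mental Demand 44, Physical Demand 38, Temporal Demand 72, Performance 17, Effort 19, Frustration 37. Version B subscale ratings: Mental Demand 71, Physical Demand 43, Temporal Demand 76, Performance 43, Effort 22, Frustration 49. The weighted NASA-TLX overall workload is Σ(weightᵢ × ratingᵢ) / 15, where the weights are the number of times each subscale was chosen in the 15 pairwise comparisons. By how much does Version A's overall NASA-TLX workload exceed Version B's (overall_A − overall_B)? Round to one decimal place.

-10.0

Version A weighted sum = 3·44 + 3·38 + 4·72 + 1·17 + 4·19 + 0·37 = 132 + 114 + 288 + 17 + 76 + 0 = 627; overall_A = 627/15 = 41.8000.
Version B weighted sum = 3·71 + 3·43 + 4·76 + 1·43 + 4·22 + 0·49 = 213 + 129 + 304 + 43 + 88 + 0 = 777; overall_B = 777/15 = 51.8000.
Difference = 41.8000 − 51.8000 = -10.0000 ≈ -10.0.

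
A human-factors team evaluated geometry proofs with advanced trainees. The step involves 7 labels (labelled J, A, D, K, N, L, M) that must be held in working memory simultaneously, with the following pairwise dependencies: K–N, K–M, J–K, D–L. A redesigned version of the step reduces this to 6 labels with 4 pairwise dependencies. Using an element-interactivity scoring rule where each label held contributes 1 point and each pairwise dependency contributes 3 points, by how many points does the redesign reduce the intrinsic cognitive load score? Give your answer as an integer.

Original: 7 × 1 + 4 × 3 = 7 + 12 = 19.
Redesigned: 6 × 1 + 4 × 3 = 6 + 12 = 18.
Reduction = 19 − 18 = 1.

1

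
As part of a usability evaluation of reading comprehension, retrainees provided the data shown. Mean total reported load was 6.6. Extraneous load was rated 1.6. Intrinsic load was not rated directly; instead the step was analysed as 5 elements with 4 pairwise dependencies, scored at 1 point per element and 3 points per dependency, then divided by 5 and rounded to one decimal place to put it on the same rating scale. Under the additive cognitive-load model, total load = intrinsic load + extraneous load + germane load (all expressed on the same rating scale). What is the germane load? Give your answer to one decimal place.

Intrinsic (element-interactivity): (5 × 1 + 4 × 3) / 5 = 17 / 5 = 3.4000 → 3.4.
germane load = total − intrinsic − extraneous
             = 6.6 − 3.4 − 1.6 = 1.6.

1.6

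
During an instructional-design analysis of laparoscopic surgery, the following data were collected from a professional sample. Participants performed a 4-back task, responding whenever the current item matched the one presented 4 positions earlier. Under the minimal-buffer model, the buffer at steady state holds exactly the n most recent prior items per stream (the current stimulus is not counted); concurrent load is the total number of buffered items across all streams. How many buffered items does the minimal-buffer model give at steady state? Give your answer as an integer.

The buffer holds the 4 most recent prior items.
Steady-state concurrent load = 4 items.

4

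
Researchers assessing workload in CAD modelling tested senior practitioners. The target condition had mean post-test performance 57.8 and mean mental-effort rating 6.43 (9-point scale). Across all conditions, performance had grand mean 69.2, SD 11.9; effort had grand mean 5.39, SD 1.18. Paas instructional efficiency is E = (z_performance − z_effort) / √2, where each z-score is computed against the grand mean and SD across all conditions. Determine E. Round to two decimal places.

-1.30

z_performance = (57.8 − 69.2) / 11.9 = -11.4000 / 11.9 = -0.9580.
z_effort = (6.43 − 5.39) / 1.18 = 1.0400 / 1.18 = 0.8814.
z_P − z_E = -0.9580 − 0.8814 = -1.8394.
E = -1.8394 / √2 = -1.8394 / 1.41421 = -1.3007 ≈ -1.30.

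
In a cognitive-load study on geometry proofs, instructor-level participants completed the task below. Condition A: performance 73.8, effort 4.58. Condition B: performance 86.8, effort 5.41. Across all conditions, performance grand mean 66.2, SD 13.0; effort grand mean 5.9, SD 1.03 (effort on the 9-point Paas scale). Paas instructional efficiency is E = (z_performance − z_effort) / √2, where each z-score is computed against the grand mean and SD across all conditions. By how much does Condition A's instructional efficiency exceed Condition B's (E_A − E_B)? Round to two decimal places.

-0.14

Condition A: z_P = (73.8 − 66.2)/13.0 = 0.5846; z_E = (4.58 − 5.9)/1.03 = -1.2816; E_A = (0.5846 − (-1.2816))/√2 = 1.3196.
Condition B: z_P = (86.8 − 66.2)/13.0 = 1.5846; z_E = (5.41 − 5.9)/1.03 = -0.4757; E_B = (1.5846 − (-0.4757))/√2 = 1.4569.
E_A − E_B = 1.3196 − 1.4569 = -0.1373 ≈ -0.14.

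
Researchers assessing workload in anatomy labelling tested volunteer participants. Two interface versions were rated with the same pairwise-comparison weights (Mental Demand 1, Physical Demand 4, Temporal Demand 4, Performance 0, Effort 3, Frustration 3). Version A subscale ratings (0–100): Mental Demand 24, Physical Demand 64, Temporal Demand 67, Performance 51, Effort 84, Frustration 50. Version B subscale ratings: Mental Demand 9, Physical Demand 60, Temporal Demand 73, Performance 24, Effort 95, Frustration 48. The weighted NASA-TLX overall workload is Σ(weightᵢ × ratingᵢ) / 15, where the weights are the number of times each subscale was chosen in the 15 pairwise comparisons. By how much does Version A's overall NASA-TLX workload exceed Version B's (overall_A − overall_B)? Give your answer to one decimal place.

-1.3

Version A weighted sum = 1·24 + 4·64 + 4·67 + 0·51 + 3·84 + 3·50 = 24 + 256 + 268 + 0 + 252 + 150 = 950; overall_A = 950/15 = 63.3333.
Version B weighted sum = 1·9 + 4·60 + 4·73 + 0·24 + 3·95 + 3·48 = 9 + 240 + 292 + 0 + 285 + 144 = 970; overall_B = 970/15 = 64.6667.
Difference = 63.3333 − 64.6667 = -1.3334 ≈ -1.3.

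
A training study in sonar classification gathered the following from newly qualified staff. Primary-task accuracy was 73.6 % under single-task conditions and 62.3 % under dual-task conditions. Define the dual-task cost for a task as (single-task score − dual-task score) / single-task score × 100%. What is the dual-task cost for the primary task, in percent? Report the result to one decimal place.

15.4

Cost = (73.6 − 62.3) / 73.6 × 100%
     = 11.3000 / 73.6 × 100% = 15.3533%.
≈ 15.4%.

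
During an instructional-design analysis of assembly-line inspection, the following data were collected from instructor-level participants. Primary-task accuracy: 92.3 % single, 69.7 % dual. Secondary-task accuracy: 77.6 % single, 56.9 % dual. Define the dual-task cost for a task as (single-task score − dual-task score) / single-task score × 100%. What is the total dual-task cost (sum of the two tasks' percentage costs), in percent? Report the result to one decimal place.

Primary cost = (92.3 − 69.7) / 92.3 × 100% = 24.4854%.
Secondary cost = (77.6 − 56.9) / 77.6 × 100% = 26.6753%.
Total = 24.4854% + 26.6753% = 51.1607% ≈ 51.2%.

51.2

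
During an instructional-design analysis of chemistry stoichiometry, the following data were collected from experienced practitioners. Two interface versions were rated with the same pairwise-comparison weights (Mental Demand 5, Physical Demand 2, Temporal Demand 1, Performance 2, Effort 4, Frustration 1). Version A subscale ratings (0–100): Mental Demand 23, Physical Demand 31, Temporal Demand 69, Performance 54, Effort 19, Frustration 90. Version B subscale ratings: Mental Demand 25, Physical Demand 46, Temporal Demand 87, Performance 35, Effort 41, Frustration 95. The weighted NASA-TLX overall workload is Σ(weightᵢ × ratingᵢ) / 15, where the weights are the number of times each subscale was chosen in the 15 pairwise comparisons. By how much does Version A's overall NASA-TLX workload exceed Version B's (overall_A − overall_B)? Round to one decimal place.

Version A weighted sum = 5·23 + 2·31 + 1·69 + 2·54 + 4·19 + 1·90 = 115 + 62 + 69 + 108 + 76 + 90 = 520; overall_A = 520/15 = 34.6667.
Version B weighted sum = 5·25 + 2·46 + 1·87 + 2·35 + 4·41 + 1·95 = 125 + 92 + 87 + 70 + 164 + 95 = 633; overall_B = 633/15 = 42.2000.
Difference = 34.6667 − 42.2000 = -7.5333 ≈ -7.5.

-7.5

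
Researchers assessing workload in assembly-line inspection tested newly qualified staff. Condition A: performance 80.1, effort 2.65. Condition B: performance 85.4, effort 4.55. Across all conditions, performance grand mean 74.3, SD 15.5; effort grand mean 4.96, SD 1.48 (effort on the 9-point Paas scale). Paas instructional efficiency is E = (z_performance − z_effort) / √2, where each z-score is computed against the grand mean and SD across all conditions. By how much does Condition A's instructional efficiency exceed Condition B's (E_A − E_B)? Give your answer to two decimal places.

Condition A: z_P = (80.1 − 74.3)/15.5 = 0.3742; z_E = (2.65 − 4.96)/1.48 = -1.5608; E_A = (0.3742 − (-1.5608))/√2 = 1.3683.
Condition B: z_P = (85.4 − 74.3)/15.5 = 0.7161; z_E = (4.55 − 4.96)/1.48 = -0.2770; E_B = (0.7161 − (-0.2770))/√2 = 0.7022.
E_A − E_B = 1.3683 − 0.7022 = 0.6661 ≈ 0.67.

0.67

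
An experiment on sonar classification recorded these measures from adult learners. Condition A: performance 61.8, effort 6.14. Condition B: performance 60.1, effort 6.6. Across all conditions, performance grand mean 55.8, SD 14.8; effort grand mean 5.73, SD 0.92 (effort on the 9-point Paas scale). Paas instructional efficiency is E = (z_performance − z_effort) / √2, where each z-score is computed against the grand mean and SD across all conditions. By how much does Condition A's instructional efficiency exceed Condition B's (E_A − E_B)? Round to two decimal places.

0.43

Condition A: z_P = (61.8 − 55.8)/14.8 = 0.4054; z_E = (6.14 − 5.73)/0.92 = 0.4457; E_A = (0.4054 − 0.4457)/√2 = -0.0285.
Condition B: z_P = (60.1 − 55.8)/14.8 = 0.2905; z_E = (6.6 − 5.73)/0.92 = 0.9457; E_B = (0.2905 − 0.9457)/√2 = -0.4633.
E_A − E_B = -0.0285 − (-0.4633) = 0.4348 ≈ 0.43.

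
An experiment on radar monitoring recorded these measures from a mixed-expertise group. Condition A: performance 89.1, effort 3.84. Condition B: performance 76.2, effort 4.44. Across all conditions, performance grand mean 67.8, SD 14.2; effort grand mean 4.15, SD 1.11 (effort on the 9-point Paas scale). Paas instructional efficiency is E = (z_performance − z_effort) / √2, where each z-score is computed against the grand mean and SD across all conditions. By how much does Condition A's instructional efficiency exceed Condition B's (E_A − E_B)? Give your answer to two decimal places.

Condition A: z_P = (89.1 − 67.8)/14.2 = 1.5000; z_E = (3.84 − 4.15)/1.11 = -0.2793; E_A = (1.5000 − (-0.2793))/√2 = 1.2582.
Condition B: z_P = (76.2 − 67.8)/14.2 = 0.5915; z_E = (4.44 − 4.15)/1.11 = 0.2613; E_B = (0.5915 − 0.2613)/√2 = 0.2335.
E_A − E_B = 1.2582 − 0.2335 = 1.0247 ≈ 1.02.

1.02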